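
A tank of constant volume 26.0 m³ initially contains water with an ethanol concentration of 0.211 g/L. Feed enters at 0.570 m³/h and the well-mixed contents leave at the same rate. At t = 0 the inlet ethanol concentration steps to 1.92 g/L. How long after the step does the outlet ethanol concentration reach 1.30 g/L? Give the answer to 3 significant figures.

Transient balance on the dissolved component: V dC/dt = Q(C_in − C), so τ = V/Q = 45.614 h.
C(t) = C_in + (C₀ − C_in) e^(−t/τ). Set C = 1.30 and solve for t:
e^(−t/τ) = (C − C_in)/(C₀ − C_in) = (1.30 − 1.92)/(0.211 − 1.92) = 0.36279
t = −τ ln(…) = 45.614 × 1.0139 = 46.250 h.

46.3 h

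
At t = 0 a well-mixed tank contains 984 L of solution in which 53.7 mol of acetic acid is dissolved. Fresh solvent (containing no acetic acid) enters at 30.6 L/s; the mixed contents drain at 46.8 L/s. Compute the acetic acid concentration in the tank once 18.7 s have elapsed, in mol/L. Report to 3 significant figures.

Total volume: dV/dt = Q_in − Q_out = -16.200 L/s, so V(t) = 984 − 16.200 t and V(18.7) = 681.06 L.
Species balance (pure solvent in): dm/dt = −Q_out · m/V(t).
Separate: dm/m = −Q_out dt/V(t) ⇒ ln(m/m₀) = −(Q_out/(Q_in−Q_out)) ln(V/V₀).
m = m₀ (V₀/V)^(Q_out/(Q_in−Q_out)) = 53.7 × (984/681.06)^(-2.8889) = 18.548 mol.
C = m/V = 18.548/681.06 = 0.027234 mol/L.

0.0272 mol/L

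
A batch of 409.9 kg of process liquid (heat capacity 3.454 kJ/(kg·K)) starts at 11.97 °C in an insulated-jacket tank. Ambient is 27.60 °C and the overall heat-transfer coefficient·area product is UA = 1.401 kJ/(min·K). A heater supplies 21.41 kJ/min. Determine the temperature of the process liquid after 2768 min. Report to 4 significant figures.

40.88 °C

M c_p dT/dt = −UA(T − T_amb) + Q̇.
dT/dt = (T_ss − T)/τ with T_ss = T_amb + Q̇/UA = 27.60 + 21.41/1.401 = 42.8819 °C, τ = M c_p/UA = 409.9·3.454/1.401 = 1010.56 min.
Integrating: T(t) = T_ss + (T₀ − T_ss) e^(−t/τ).
T(2768) = 42.8819 + (-30.9119)·0.0646301 = 40.8841 °C.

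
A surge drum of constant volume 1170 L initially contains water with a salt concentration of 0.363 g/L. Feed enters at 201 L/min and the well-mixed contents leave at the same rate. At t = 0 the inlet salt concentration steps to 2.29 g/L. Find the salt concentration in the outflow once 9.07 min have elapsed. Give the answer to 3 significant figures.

Unsteady species balance (constant V, well mixed): V dC/dt = Q(C_in − C).
So dC/dt = (C_in − C)/τ with τ = V/Q = 1170/201 = 5.8209 min.
C approaches C_in exponentially: C(t) = C_in + (C₀ − C_in) e^(−t/τ).
C(9.07) = 2.29 + (0.363 − 2.29)·e^(−9.07/5.8209) = 2.29 + (-1.9270)·0.21052 = 1.8843 g/L.

1.88 g/L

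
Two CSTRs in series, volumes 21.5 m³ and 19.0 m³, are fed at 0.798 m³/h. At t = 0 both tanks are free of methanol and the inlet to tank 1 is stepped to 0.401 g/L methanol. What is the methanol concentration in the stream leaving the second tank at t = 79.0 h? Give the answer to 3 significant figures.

Species balance on tank i: dCᵢ/dt = (Cᵢ₋₁ − Cᵢ)/τᵢ with τᵢ = Vᵢ/Q.
τ₁ = 21.5/0.798 = 26.942 h; τ₂ = 19.0/0.798 = 23.810 h.
Tank 1: C₁ = C_in(1 − e^(−t/τ₁)). Tank 2 (τ₁ ≠ τ₂): C₂ = C_in[1 − (τ₁ e^(−t/τ₁) − τ₂ e^(−t/τ₂))/(τ₁ − τ₂)].
At t = 79.0: e^(−t/τ₁) = 0.053280, e^(−t/τ₂) = 0.036225.
C₂ = 0.401·[1 − (26.942·0.053280 − 23.810·0.036225)/(3.1328)] = 0.401·0.81710 = 0.32766 g/L.

0.328 g/L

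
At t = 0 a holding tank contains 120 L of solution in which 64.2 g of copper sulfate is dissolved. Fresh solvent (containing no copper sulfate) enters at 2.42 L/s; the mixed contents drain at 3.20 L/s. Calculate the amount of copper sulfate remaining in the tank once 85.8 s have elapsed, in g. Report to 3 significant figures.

Total volume: dV/dt = Q_in − Q_out = -0.78000 L/s, so V(t) = 120 − 0.78000 t and V(85.8) = 53.076 L.
Species balance (pure solvent in): dm/dt = −Q_out · m/V(t).
dm/m = −Q_out dt/(V₀ − 0.78000 t); integrating gives ln(m/m₀) = −(Q_out/(Q_in−Q_out)) ln(V/V₀).
m = m₀ (V₀/V)^(Q_out/(Q_in−Q_out)) = 64.2 × (120/53.076)^(-4.1026) = 2.2598 g.

2.26 g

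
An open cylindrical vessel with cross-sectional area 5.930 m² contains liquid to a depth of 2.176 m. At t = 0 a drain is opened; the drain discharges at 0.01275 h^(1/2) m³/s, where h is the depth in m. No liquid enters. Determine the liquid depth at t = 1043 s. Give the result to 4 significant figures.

0.1252 m

A dh/dt = −Q_out = −0.01275 √h.
∫ h^(−1/2) dh = −(0.01275/A) ∫ dt, giving 2√h = 2√h₀ − (0.01275/A) t.
√h = √2.176 − 0.01275·1043/(2·5.930) = 1.47513 − 1.12127 = 0.353858.
h = 0.353858² = 0.125216 m.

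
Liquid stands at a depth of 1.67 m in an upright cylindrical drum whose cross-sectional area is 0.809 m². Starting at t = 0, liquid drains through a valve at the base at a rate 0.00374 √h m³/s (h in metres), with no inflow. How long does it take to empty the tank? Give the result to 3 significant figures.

559 s

A dh/dt = −Q_out = −0.00374 √h.
∫ h^(−1/2) dh = −(0.00374/A) ∫ dt, giving 2√h = 2√h₀ − (0.00374/A) t.
Tank is empty when √h = 0: t_empty = 2A√h₀/0.00374.
t_empty = 2·0.809·√1.67/0.00374 = 1.6180·1.2923/0.00374 = 559.07 s.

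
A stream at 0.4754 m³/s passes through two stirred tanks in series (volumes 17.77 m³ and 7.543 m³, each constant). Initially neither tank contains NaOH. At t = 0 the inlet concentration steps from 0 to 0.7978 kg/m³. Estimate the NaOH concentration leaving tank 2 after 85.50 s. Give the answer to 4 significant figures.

Species balance on tank i: dCᵢ/dt = (Cᵢ₋₁ − Cᵢ)/τᵢ with τᵢ = Vᵢ/Q.
τ₁ = 17.77/0.4754 = 37.3790 s; τ₂ = 7.543/0.4754 = 15.8666 s.
Solving the cascade with C₁(0)=C₂(0)=0 gives C₂(t) = C_in[1 − (τ₁ e^(−t/τ₁) − τ₂ e^(−t/τ₂))/(τ₁ − τ₂)].
At t = 85.50: e^(−t/τ₁) = 0.101532, e^(−t/τ₂) = 0.00456807.
C₂ = 0.7978·[1 − (37.3790·0.101532 − 15.8666·0.00456807)/(21.5124)] = 0.7978·0.826951 = 0.659741 kg/m³.

0.6597 kg/m³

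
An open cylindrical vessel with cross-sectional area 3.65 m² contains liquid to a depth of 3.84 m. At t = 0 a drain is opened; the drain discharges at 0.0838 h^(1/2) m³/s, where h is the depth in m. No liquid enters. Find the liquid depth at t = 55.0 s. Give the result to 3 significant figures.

1.76 m

Unsteady balance on liquid volume: A dh/dt = −0.0838 √h.
This is separable: 2 d(√h)/dt = −0.0838/A, so √h = √h₀ − (0.0838/(2A)) t.
√h = √3.84 − 0.0838·55.0/(2·3.65) = 1.9596 − 0.63137 = 1.3282.
h = 1.3282² = 1.7642 m.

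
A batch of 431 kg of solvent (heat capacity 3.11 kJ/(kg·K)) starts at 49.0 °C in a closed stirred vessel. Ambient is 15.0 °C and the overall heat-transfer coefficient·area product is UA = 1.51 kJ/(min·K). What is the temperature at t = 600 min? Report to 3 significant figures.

M c_p dT/dt = −UA(T − T_amb).
dT/dt = (T_ss − T)/τ with T_ss = T_amb = 15.000 °C, τ = M c_p/UA = 431·3.11/1.51 = 887.69 min.
This is linear first-order; T(t) = T_ss + (T₀ − T_ss) e^(−t/τ).
T(600) = 15.000 + (34.000)·0.50869 = 32.296 °C.

32.3 °C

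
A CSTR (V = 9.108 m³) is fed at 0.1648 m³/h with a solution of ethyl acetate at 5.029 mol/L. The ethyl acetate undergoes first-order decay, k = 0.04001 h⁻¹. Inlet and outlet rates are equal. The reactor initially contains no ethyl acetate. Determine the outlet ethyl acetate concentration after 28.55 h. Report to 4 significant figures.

Accumulation = in − out − consumed: V dC/dt = Q C_in − Q C − k V C.
dC/dt = (Q/V) C_in − (Q/V + k) C; effective rate a = Q/V + k = 0.0180940 + 0.04001 = 0.0581040 h⁻¹.
C_ss = Q C_in/(Q + kV) = 1.56607 mol/L; C(t) = C_ss + (C₀ − C_ss) e^(−a t).
C(28.55) = 1.56607 + (-1.56607)·e^(−0.0581040·28.55) = 1.56607 + (-1.56607)·0.190354 = 1.26796 mol/L.

1.268 mol/L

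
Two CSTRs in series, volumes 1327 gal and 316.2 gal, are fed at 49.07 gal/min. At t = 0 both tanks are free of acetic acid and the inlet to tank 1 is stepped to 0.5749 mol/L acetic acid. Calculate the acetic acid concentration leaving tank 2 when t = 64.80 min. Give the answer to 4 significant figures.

0.5062 mol/L

Each tank obeys Vᵢ dCᵢ/dt = Q(Cᵢ₋₁ − Cᵢ), so τᵢ = Vᵢ/Q.
τ₁ = 1327/49.07 = 27.0430 min; τ₂ = 316.2/49.07 = 6.44386 min.
Tank 1: C₁ = C_in(1 − e^(−t/τ₁)). Tank 2 (τ₁ ≠ τ₂): C₂ = C_in[1 − (τ₁ e^(−t/τ₁) − τ₂ e^(−t/τ₂))/(τ₁ − τ₂)].
At t = 64.80: e^(−t/τ₁) = 0.0910648, e^(−t/τ₂) = 4.29235e-05.
C₂ = 0.5749·[1 − (27.0430·0.0910648 − 6.44386·4.29235e-05)/(20.5991)] = 0.5749·0.880462 = 0.506177 mol/L.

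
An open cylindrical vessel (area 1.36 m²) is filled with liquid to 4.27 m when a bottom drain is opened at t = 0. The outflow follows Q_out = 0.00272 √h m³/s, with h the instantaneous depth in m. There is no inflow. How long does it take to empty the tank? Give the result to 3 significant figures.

2070 s

A dh/dt = −Q_out = −0.00272 √h.
∫ h^(−1/2) dh = −(0.00272/A) ∫ dt, giving 2√h = 2√h₀ − (0.00272/A) t.
Tank is empty when √h = 0: t_empty = 2A√h₀/0.00272.
t_empty = 2·1.36·√4.27/0.00272 = 2.7200·2.0664/0.00272 = 2066.4 s.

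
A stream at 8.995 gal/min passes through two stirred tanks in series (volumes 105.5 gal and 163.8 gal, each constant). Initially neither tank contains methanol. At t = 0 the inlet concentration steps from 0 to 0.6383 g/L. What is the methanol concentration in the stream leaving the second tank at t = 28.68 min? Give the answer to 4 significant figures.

Species balance on tank i: dCᵢ/dt = (Cᵢ₋₁ − Cᵢ)/τᵢ with τᵢ = Vᵢ/Q.
τ₁ = 105.5/8.995 = 11.7287 min; τ₂ = 163.8/8.995 = 18.2101 min.
Tank 1: C₁ = C_in(1 − e^(−t/τ₁)). Tank 2 (τ₁ ≠ τ₂): C₂ = C_in[1 − (τ₁ e^(−t/τ₁) − τ₂ e^(−t/τ₂))/(τ₁ − τ₂)].
At t = 28.68: e^(−t/τ₁) = 0.0867022, e^(−t/τ₂) = 0.207018.
C₂ = 0.6383·[1 − (11.7287·0.0867022 − 18.2101·0.207018)/(-6.48138)] = 0.6383·0.575257 = 0.367187 g/L.

0.3672 g/L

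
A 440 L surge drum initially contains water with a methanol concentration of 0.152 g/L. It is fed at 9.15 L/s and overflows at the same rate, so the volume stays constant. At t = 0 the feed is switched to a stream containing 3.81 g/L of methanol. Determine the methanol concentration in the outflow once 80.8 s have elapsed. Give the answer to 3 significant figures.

Accumulation = in − out for the solute gives V dC/dt = Q(C_in − C).
Rewrite as dC/dt + C/τ = C_in/τ, τ = V/Q = 48.087 s.
This is linear first-order; C(t) = C_in + (C₀ − C_in) e^(−t/τ).
C(80.8) = 3.81 + (0.152 − 3.81)·e^(−80.8/48.087) = 3.81 + (-3.6580)·0.18632 = 3.1284 g/L.

3.13 g/L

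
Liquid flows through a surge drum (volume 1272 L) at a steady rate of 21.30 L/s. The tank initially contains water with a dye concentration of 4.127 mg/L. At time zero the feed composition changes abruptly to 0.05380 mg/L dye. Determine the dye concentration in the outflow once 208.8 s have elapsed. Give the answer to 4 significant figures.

Accumulation = in − out for the solute gives V dC/dt = Q(C_in − C).
So dC/dt = (C_in − C)/τ with τ = V/Q = 1272/21.30 = 59.7183 s.
This is linear first-order; C(t) = C_in + (C₀ − C_in) e^(−t/τ).
C(208.8) = 0.05380 + (4.127 − 0.05380)·e^(−208.8/59.7183) = 0.05380 + (4.07320)·0.0303058 = 0.177242 mg/L.

0.1772 mg/L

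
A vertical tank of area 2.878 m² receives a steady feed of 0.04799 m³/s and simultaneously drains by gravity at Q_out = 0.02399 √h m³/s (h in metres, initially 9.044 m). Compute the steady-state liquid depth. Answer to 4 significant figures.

Accumulation of liquid (constant cross-section A): A dh/dt = Q_in − 0.02399 √h. At steady state dh/dt = 0:
Q_in = 0.02399 √h_ss ⇒ √h_ss = 0.04799/0.02399 = 2.00042.
h_ss = 2.00042² = 4.00167 m. (Since h₀ = 9.044 m > h_ss, the level will fall toward this value.)

4.002 m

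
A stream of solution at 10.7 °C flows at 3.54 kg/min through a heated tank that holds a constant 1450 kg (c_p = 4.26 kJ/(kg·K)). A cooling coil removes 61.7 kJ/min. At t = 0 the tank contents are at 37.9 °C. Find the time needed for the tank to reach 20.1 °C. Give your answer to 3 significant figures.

345 min

M c_p dT/dt = ṁ c_p (T_in − T) − Q̇.
τ = M/ṁ = 409.60 min; T_ss = T_in − Q̇/(ṁ c_p) = 6.6086 °C.
T(t) = T_ss + (T₀ − T_ss) e^(−t/τ). Set T = 20.1:
e^(−t/τ) = (20.1 − 6.6086)/(37.9 − 6.6086) = 0.43115
t = −409.60 · ln(0.43115) = 344.60 min.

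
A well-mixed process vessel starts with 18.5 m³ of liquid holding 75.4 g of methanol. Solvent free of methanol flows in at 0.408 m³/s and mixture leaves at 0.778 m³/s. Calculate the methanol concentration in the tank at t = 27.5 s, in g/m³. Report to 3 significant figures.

Total volume: dV/dt = Q_in − Q_out = -0.37000 m³/s, so V(t) = 18.5 − 0.37000 t and V(27.5) = 8.3250 m³.
No methanol enters, so dm/dt = −Q_out · (m/V).
dm/m = −Q_out dt/(V₀ − 0.37000 t); integrating gives ln(m/m₀) = −(Q_out/(Q_in−Q_out)) ln(V/V₀).
m = m₀ (V₀/V)^(Q_out/(Q_in−Q_out)) = 75.4 × (18.5/8.3250)^(-2.1027) = 14.066 g.
C = m/V = 14.066/8.3250 = 1.6896 g/m³.

1.69 g/m³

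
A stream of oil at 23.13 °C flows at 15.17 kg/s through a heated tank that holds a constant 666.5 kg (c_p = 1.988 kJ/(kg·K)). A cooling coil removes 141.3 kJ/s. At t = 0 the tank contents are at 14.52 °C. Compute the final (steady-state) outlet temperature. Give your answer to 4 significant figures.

18.44 °C

Energy balance: M c_p dT/dt = ṁ c_p (T_in − T) − 141.3.
At steady state dT/dt = 0 ⇒ T_ss = T_in − Q̇/(ṁ c_p) = 23.13 − 141.3/(15.17·1.988) = 18.4447 °C.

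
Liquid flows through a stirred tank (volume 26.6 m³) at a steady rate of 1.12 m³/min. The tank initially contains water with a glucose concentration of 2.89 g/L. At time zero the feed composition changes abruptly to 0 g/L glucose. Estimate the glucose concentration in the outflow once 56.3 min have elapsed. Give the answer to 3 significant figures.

Species balance on the tank: V dC/dt = Q(C_in − C).
Time constant τ = V/Q = 26.6/1.12 = 23.750 min.
Solution: C(t) = C_in + (C₀ − C_in) e^(−t/τ).
C(56.3) = 0 + (2.89 − 0)·e^(−56.3/23.750) = 0 + (2.8900)·0.093432 = 0.27002 g/L.

0.270 g/L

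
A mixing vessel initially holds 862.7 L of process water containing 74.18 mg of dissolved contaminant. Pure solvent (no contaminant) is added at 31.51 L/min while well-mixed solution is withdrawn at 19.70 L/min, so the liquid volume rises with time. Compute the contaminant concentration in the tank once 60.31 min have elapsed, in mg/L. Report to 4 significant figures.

Total volume: dV/dt = Q_in − Q_out = 11.8100 L/min, so V(t) = 862.7 + 11.8100 t and V(60.31) = 1574.96 L.
Species balance (pure solvent in): dm/dt = −Q_out · m/V(t).
Separate: dm/m = −Q_out dt/V(t) ⇒ ln(m/m₀) = −(Q_out/(Q_in−Q_out)) ln(V/V₀).
m = m₀ (V₀/V)^(Q_out/(Q_in−Q_out)) = 74.18 × (862.7/1574.96)^(1.66808) = 27.1791 mg.
C = m/V = 27.1791/1574.96 = 0.0172570 mg/L.

0.01726 mg/L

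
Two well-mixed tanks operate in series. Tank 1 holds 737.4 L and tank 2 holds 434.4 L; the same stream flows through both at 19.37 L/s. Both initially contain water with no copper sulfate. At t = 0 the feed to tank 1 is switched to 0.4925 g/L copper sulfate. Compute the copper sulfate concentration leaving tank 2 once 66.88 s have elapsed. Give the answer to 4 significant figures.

0.3214 g/L

Species balance on tank i: dCᵢ/dt = (Cᵢ₋₁ − Cᵢ)/τᵢ with τᵢ = Vᵢ/Q.
τ₁ = 737.4/19.37 = 38.0692 s; τ₂ = 434.4/19.37 = 22.4264 s.
Tank 1: C₁ = C_in(1 − e^(−t/τ₁)). Tank 2 (τ₁ ≠ τ₂): C₂ = C_in[1 − (τ₁ e^(−t/τ₁) − τ₂ e^(−t/τ₂))/(τ₁ − τ₂)].
At t = 66.88: e^(−t/τ₁) = 0.172596, e^(−t/τ₂) = 0.0506815.
C₂ = 0.4925·[1 − (38.0692·0.172596 − 22.4264·0.0506815)/(15.6427)] = 0.4925·0.652620 = 0.321415 g/L.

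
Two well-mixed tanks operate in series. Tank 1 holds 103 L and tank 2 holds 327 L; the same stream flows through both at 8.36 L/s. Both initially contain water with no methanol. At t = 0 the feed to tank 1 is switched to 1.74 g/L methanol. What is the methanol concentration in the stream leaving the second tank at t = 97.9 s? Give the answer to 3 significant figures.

Each tank obeys Vᵢ dCᵢ/dt = Q(Cᵢ₋₁ − Cᵢ), so τᵢ = Vᵢ/Q.
τ₁ = 103/8.36 = 12.321 s; τ₂ = 327/8.36 = 39.115 s.
Solving the cascade with C₁(0)=C₂(0)=0 gives C₂(t) = C_in[1 − (τ₁ e^(−t/τ₁) − τ₂ e^(−t/τ₂))/(τ₁ − τ₂)].
At t = 97.9: e^(−t/τ₁) = 0.00035406, e^(−t/τ₂) = 0.081848.
C₂ = 1.74·[1 − (12.321·0.00035406 − 39.115·0.081848)/(-26.794)] = 1.74·0.88068 = 1.5324 g/L.

1.53 g/L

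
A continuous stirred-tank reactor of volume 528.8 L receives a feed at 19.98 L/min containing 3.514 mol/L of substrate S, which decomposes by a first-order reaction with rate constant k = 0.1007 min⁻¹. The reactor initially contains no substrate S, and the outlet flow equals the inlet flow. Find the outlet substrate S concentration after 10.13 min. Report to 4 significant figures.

Species balance: V dC/dt = Q C_in − Q C − k V C.
dC/dt = (Q/V) C_in − (Q/V + k) C; effective rate a = Q/V + k = 0.0377837 + 0.1007 = 0.138484 min⁻¹.
C_ss = Q C_in/(Q + kV) = 0.958754 mol/L; C(t) = C_ss + (C₀ − C_ss) e^(−a t).
C(10.13) = 0.958754 + (-0.958754)·e^(−0.138484·10.13) = 0.958754 + (-0.958754)·0.245898 = 0.722999 mol/L.

0.7230 mol/L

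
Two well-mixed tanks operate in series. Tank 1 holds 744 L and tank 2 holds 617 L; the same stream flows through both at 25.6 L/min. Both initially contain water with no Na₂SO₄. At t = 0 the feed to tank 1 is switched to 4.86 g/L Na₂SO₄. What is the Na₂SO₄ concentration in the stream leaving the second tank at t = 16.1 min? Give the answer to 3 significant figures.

Time constants: τᵢ = Vᵢ/Q for each well-mixed tank.
τ₁ = 744/25.6 = 29.062 min; τ₂ = 617/25.6 = 24.102 min.
Solving the cascade with C₁(0)=C₂(0)=0 gives C₂(t) = C_in[1 − (τ₁ e^(−t/τ₁) − τ₂ e^(−t/τ₂))/(τ₁ − τ₂)].
At t = 16.1: e^(−t/τ₁) = 0.57466, e^(−t/τ₂) = 0.51273.
C₂ = 4.86·[1 − (29.062·0.57466 − 24.102·0.51273)/(4.9609)] = 4.86·0.12447 = 0.60493 g/L.

0.605 g/L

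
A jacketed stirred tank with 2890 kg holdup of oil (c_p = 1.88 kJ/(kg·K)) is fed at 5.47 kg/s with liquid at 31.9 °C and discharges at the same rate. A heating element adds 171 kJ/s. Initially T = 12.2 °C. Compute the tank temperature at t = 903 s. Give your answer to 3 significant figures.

42.0 °C

Energy balance: M c_p dT/dt = ṁ c_p (T_in − T) + 171.
τ = M/ṁ = 528.34 s; T_ss = T_in + Q̇/(ṁ c_p) = 31.9 + 171/(5.47·1.88) = 48.528 °C.
Solution: T(t) = T_ss + (T₀ − T_ss) e^(−t/τ).
T(903) = 48.528 + (-36.328)·e^(−903/528.34) = 48.528 + (-36.328)·0.18102 = 41.952 °C.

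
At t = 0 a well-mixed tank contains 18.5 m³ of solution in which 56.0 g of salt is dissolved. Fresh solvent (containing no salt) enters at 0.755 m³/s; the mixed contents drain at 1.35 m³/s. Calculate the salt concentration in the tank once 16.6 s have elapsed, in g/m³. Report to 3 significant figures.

1.15 g/m³

Let m(t) be the amount of salt. Volume: V(t) = V₀ + (Q_in − Q_out) t = 18.5 − 0.59500 t; V(16.6) = 8.6230 m³.
Species balance (pure solvent in): dm/dt = −Q_out · m/V(t).
Separate: dm/m = −Q_out dt/V(t) ⇒ ln(m/m₀) = −(Q_out/(Q_in−Q_out)) ln(V/V₀).
m = m₀ (V₀/V)^(Q_out/(Q_in−Q_out)) = 56.0 × (18.5/8.6230)^(-2.2689) = 9.9087 g.
C = m/V = 9.9087/8.6230 = 1.1491 g/m³.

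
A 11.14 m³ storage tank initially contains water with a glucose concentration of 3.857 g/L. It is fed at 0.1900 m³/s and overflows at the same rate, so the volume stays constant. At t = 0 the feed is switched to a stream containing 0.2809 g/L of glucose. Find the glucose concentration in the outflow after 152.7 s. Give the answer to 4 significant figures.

0.5453 g/L

Species balance on the tank: V dC/dt = Q(C_in − C).
Time constant τ = V/Q = 11.14/0.1900 = 58.6316 s.
C approaches C_in exponentially: C(t) = C_in + (C₀ − C_in) e^(−t/τ).
C(152.7) = 0.2809 + (3.857 − 0.2809)·e^(−152.7/58.6316) = 0.2809 + (3.57610)·0.0739476 = 0.545344 g/L.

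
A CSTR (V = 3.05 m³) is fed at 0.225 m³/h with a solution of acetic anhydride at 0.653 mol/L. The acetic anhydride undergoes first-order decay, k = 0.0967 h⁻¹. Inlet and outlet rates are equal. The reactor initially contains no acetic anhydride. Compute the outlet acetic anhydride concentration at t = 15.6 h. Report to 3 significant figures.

0.263 mol/L

Accumulation = in − out − consumed: V dC/dt = Q C_in − Q C − k V C.
dC/dt = (Q/V) C_in − (Q/V + k) C; effective rate a = Q/V + k = 0.073770 + 0.0967 = 0.17047 h⁻¹.
C_ss = Q C_in/(Q + kV) = 0.28258 mol/L; C(t) = C_ss + (C₀ − C_ss) e^(−a t).
C(15.6) = 0.28258 + (-0.28258)·e^(−0.17047·15.6) = 0.28258 + (-0.28258)·0.069994 = 0.26280 mol/L.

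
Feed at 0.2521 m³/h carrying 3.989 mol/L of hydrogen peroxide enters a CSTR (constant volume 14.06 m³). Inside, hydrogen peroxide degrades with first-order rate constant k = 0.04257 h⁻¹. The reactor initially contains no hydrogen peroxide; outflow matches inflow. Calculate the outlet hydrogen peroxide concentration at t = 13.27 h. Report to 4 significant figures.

Accumulation = in − out − consumed: V dC/dt = Q C_in − Q C − k V C.
dC/dt = (Q/V) C_in − (Q/V + k) C; effective rate a = Q/V + k = 0.0179303 + 0.04257 = 0.0605003 h⁻¹.
C_ss = Q C_in/(Q + kV) = 1.18221 mol/L; C(t) = C_ss + (C₀ − C_ss) e^(−a t).
C(13.27) = 1.18221 + (-1.18221)·e^(−0.0605003·13.27) = 1.18221 + (-1.18221)·0.448055 = 0.652514 mol/L.

0.6525 mol/L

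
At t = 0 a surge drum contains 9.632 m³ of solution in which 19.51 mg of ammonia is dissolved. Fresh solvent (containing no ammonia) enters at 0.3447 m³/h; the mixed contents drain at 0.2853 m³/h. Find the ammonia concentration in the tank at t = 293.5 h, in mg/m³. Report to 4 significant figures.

Total volume: dV/dt = Q_in − Q_out = 0.0594000 m³/h, so V(t) = 9.632 + 0.0594000 t and V(293.5) = 27.0659 m³.
No ammonia enters, so dm/dt = −Q_out · (m/V).
dm/m = −Q_out dt/(V₀ + 0.0594000 t); integrating gives ln(m/m₀) = −(Q_out/(Q_in−Q_out)) ln(V/V₀).
m = m₀ (V₀/V)^(Q_out/(Q_in−Q_out)) = 19.51 × (9.632/27.0659)^(4.80303) = 0.136492 mg.
C = m/V = 0.136492/27.0659 = 0.00504297 mg/m³.

0.005043 mg/m³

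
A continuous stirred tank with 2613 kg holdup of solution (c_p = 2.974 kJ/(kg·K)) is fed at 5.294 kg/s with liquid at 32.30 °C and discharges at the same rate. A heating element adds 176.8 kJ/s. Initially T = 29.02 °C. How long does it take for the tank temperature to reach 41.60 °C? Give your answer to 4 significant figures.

M c_p dT/dt = ṁ c_p (T_in − T) + Q̇.
τ = M/ṁ = 493.578 s; T_ss = T_in + Q̇/(ṁ c_p) = 43.5294 °C.
T(t) = T_ss + (T₀ − T_ss) e^(−t/τ). Set T = 41.60:
e^(−t/τ) = (41.60 − 43.5294)/(29.02 − 43.5294) = 0.132977
t = −493.578 · ln(0.132977) = 995.832 s.

995.8 s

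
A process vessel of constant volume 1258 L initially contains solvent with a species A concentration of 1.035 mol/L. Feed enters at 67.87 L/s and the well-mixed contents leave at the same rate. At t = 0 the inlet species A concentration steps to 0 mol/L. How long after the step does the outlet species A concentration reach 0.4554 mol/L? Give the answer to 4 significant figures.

Accumulation = in − out for the solute gives V dC/dt = Q(C_in − C), so τ = V/Q = 18.5354 s.
C(t) = C_in + (C₀ − C_in) e^(−t/τ). Set C = 0.4554 and solve for t:
e^(−t/τ) = (C − C_in)/(C₀ − C_in) = (0.4554 − 0)/(1.035 − 0) = 0.440000
t = −τ ln(…) = 18.5354 × 0.820981 = 15.2172 s.

15.22 s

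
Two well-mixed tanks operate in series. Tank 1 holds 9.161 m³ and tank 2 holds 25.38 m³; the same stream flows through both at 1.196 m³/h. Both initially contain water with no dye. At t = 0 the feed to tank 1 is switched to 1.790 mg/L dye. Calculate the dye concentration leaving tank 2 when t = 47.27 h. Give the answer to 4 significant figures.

Time constants: τᵢ = Vᵢ/Q for each well-mixed tank.
τ₁ = 9.161/1.196 = 7.65970 h; τ₂ = 25.38/1.196 = 21.2207 h.
Solving the cascade with C₁(0)=C₂(0)=0 gives C₂(t) = C_in[1 − (τ₁ e^(−t/τ₁) − τ₂ e^(−t/τ₂))/(τ₁ − τ₂)].
At t = 47.27: e^(−t/τ₁) = 0.00208860, e^(−t/τ₂) = 0.107793.
C₂ = 1.790·[1 − (7.65970·0.00208860 − 21.2207·0.107793)/(-13.5610)] = 1.790·0.832501 = 1.49018 mg/L.

1.490 mg/L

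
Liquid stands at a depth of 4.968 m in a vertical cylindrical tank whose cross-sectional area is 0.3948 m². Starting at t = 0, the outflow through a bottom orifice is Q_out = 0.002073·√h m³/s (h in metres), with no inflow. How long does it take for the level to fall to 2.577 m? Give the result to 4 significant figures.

Unsteady balance on liquid volume: A dh/dt = −0.002073 √h.
Separate and integrate: 2(√h − √h₀) = −(0.002073/A) t.
t = 2A(√h₀ − √h)/0.002073 = 2·0.3948·(√4.968 − √2.577)/0.002073
  = 0.789600 × (2.22890 − 1.60530) / 0.002073 = 237.527 s.

237.5 s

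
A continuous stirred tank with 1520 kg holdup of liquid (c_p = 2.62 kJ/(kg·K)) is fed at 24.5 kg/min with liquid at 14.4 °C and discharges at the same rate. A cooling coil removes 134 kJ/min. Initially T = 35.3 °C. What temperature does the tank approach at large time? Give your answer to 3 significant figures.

M c_p dT/dt = ṁ c_p (T_in − T) − Q̇.
At steady state dT/dt = 0 ⇒ T_ss = T_in − Q̇/(ṁ c_p) = 14.4 − 134/(24.5·2.62) = 12.312 °C.

12.3 °C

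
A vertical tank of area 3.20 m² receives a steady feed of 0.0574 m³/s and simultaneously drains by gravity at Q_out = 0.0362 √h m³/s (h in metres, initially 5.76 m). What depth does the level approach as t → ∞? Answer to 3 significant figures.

A dh/dt = Q_in − 0.0362 √h. Steady state requires inflow = outflow:
Q_in = 0.0362 √h_ss ⇒ √h_ss = 0.0574/0.0362 = 1.5856.
h_ss = 1.5856² = 2.5142 m. (Since h₀ = 5.76 m > h_ss, the level will fall toward this value.)

2.51 m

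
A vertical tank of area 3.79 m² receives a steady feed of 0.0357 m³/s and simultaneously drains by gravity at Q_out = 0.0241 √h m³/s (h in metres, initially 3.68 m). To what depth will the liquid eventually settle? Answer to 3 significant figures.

Level balance: A dh/dt = 0.0357 − 0.0241 √h. Setting dh/dt = 0:
Q_in = 0.0241 √h_ss ⇒ √h_ss = 0.0357/0.0241 = 1.4813.
h_ss = 1.4813² = 2.1943 m. (Since h₀ = 3.68 m > h_ss, the level will fall toward this value.)

2.19 m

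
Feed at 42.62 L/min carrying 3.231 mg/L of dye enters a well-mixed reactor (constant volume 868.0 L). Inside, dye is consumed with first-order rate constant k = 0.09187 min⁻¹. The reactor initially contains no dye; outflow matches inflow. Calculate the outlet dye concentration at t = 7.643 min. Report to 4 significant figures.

0.7422 mg/L

Species balance: V dC/dt = Q C_in − Q C − k V C.
This is linear with rate a = Q/V + k = 0.140971 min⁻¹.
C_ss = Q C_in/(Q + kV) = 1.12538 mg/L; C(t) = C_ss + (C₀ − C_ss) e^(−a t).
C(7.643) = 1.12538 + (-1.12538)·e^(−0.140971·7.643) = 1.12538 + (-1.12538)·0.340465 = 0.742229 mg/L.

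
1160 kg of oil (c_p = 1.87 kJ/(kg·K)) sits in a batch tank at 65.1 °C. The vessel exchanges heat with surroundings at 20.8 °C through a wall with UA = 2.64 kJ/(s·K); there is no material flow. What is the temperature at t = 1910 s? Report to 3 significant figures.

Energy balance: M c_p dT/dt = −UA(T − T_amb).
dT/dt = (T_ss − T)/τ with T_ss = T_amb = 20.800 °C, τ = M c_p/UA = 1160·1.87/2.64 = 821.67 s.
T approaches T_ss exponentially: T(t) = T_ss + (T₀ − T_ss) e^(−t/τ).
T(1910) = 20.800 + (44.300)·0.097828 = 25.134 °C.

25.1 °C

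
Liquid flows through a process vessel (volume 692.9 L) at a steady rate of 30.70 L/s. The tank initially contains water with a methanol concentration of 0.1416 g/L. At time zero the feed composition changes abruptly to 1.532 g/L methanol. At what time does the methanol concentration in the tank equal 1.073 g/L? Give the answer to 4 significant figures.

Species balance: V dC/dt = Q(C_in − C) ⇒ τ = V/Q = 22.5700 s.
C(t) = C_in + (C₀ − C_in) e^(−t/τ). Set C = 1.073 and solve for t:
e^(−t/τ) = (C − C_in)/(C₀ − C_in) = (1.073 − 1.532)/(0.1416 − 1.532) = 0.330121
t = −τ ln(…) = 22.5700 × 1.10830 = 25.0143 s.

25.01 s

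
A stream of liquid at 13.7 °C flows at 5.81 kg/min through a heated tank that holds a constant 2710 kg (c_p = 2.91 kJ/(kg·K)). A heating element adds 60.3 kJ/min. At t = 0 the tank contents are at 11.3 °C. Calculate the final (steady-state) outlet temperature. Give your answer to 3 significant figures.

Heat balance on the well-mixed liquid: M c_p dT/dt = ṁ c_p (T_in − T) + 60.3.
At steady state dT/dt = 0 ⇒ T_ss = T_in + Q̇/(ṁ c_p) = 13.7 + 60.3/(5.81·2.91) = 17.267 °C.

17.3 °C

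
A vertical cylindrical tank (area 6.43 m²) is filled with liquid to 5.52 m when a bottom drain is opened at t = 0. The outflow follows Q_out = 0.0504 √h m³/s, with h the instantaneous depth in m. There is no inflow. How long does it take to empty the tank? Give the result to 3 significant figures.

599 s

Mass balance (ρ constant): A dh/dt = −0.0504 √h.
This is separable: 2 d(√h)/dt = −0.0504/A, so √h = √h₀ − (0.0504/(2A)) t.
Tank is empty when √h = 0: t_empty = 2A√h₀/0.0504.
t_empty = 2·6.43·√5.52/0.0504 = 12.860·2.3495/0.0504 = 599.49 s.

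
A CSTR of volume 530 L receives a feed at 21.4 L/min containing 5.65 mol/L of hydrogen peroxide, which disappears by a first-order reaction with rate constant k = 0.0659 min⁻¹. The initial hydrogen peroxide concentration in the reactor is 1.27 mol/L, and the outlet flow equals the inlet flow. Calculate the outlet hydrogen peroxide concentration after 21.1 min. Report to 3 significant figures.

2.05 mol/L

Accumulation = in − out − consumed: V dC/dt = Q C_in − Q C − k V C.
This is linear with rate a = Q/V + k = 0.10628 min⁻¹.
C_ss = Q C_in/(Q + kV) = 2.1466 mol/L; C(t) = C_ss + (C₀ − C_ss) e^(−a t).
C(21.1) = 2.1466 + (-0.87657)·e^(−0.10628·21.1) = 2.1466 + (-0.87657)·0.10620 = 2.0535 mol/L.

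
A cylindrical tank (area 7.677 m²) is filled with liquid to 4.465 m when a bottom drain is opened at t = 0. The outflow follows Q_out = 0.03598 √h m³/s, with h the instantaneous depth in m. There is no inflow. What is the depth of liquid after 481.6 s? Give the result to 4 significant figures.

0.9692 m

Volume balance on the tank: A dh/dt = −0.03598 √h.
Separate and integrate: 2(√h − √h₀) = −(0.03598/A) t.
√h = √4.465 − 0.03598·481.6/(2·7.677) = 2.11305 − 1.12856 = 0.984491.
h = 0.984491² = 0.969222 m.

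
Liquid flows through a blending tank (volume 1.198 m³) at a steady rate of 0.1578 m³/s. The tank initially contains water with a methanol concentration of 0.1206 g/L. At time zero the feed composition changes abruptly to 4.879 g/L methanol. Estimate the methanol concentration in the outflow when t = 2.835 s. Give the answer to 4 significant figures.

Unsteady species balance (constant V, well mixed): V dC/dt = Q(C_in − C).
Rewrite as dC/dt + C/τ = C_in/τ, τ = V/Q = 7.59189 s.
Integrating: C(t) = C_in + (C₀ − C_in) e^(−t/τ).
C(2.835) = 4.879 + (0.1206 − 4.879)·e^(−2.835/7.59189) = 4.879 + (-4.75840)·0.688373 = 1.60345 g/L.

1.603 g/L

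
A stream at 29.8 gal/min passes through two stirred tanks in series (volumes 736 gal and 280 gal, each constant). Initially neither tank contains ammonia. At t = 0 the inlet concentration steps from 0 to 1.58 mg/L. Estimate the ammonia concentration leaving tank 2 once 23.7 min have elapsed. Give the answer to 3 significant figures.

0.681 mg/L

Each tank obeys Vᵢ dCᵢ/dt = Q(Cᵢ₋₁ − Cᵢ), so τᵢ = Vᵢ/Q.
τ₁ = 736/29.8 = 24.698 min; τ₂ = 280/29.8 = 9.3960 min.
Solving the cascade with C₁(0)=C₂(0)=0 gives C₂(t) = C_in[1 − (τ₁ e^(−t/τ₁) − τ₂ e^(−t/τ₂))/(τ₁ − τ₂)].
At t = 23.7: e^(−t/τ₁) = 0.38305, e^(−t/τ₂) = 0.080270.
C₂ = 1.58·[1 − (24.698·0.38305 − 9.3960·0.080270)/(15.302)] = 1.58·0.43103 = 0.68103 mg/L.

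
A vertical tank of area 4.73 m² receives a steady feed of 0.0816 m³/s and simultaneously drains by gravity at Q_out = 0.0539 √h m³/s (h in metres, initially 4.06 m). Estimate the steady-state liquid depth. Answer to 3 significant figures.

Level balance: A dh/dt = 0.0816 − 0.0539 √h. Setting dh/dt = 0:
Q_in = 0.0539 √h_ss ⇒ √h_ss = 0.0816/0.0539 = 1.5139.
h_ss = 1.5139² = 2.2919 m. (Since h₀ = 4.06 m > h_ss, the level will fall toward this value.)

2.29 m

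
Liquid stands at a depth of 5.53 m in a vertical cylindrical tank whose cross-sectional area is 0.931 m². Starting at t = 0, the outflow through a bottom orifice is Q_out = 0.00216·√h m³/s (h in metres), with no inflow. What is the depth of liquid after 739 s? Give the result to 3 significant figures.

Unsteady balance on liquid volume: A dh/dt = −0.00216 √h.
∫ h^(−1/2) dh = −(0.00216/A) ∫ dt, giving 2√h = 2√h₀ − (0.00216/A) t.
√h = √5.53 − 0.00216·739/(2·0.931) = 2.3516 − 0.85727 = 1.4943.
h = 1.4943² = 2.2330 m.

2.23 m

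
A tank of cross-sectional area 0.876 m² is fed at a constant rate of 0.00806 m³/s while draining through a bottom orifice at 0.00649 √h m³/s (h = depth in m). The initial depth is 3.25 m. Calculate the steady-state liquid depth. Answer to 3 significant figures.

1.54 m

A dh/dt = Q_in − 0.00649 √h. Steady state requires inflow = outflow:
Q_in = 0.00649 √h_ss ⇒ √h_ss = 0.00806/0.00649 = 1.2419.
h_ss = 1.2419² = 1.5423 m. (Since h₀ = 3.25 m > h_ss, the level will fall toward this value.)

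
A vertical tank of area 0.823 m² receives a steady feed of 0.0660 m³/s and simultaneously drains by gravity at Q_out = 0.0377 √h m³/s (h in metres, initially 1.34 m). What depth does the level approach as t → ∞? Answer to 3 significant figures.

A dh/dt = Q_in − 0.0377 √h. Steady state requires inflow = outflow:
Q_in = 0.0377 √h_ss ⇒ √h_ss = 0.0660/0.0377 = 1.7507.
h_ss = 1.7507² = 3.0648 m. (Since h₀ = 1.34 m < h_ss, the level will rise toward this value.)

3.06 m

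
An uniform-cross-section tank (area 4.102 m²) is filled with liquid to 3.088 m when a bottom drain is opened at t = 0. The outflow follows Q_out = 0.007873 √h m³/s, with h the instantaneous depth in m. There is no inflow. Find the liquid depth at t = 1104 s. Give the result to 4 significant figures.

With no inflow, A dh/dt = −0.007873 √h.
This is separable: 2 d(√h)/dt = −0.007873/A, so √h = √h₀ − (0.007873/(2A)) t.
√h = √3.088 − 0.007873·1104/(2·4.102) = 1.75727 − 1.05946 = 0.697813.
h = 0.697813² = 0.486943 m.

0.4869 m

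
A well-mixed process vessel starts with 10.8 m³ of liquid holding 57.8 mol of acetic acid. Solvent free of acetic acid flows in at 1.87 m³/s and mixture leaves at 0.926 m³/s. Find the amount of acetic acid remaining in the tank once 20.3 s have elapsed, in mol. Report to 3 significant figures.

Total volume: dV/dt = Q_in − Q_out = 0.94400 m³/s, so V(t) = 10.8 + 0.94400 t and V(20.3) = 29.963 m³.
Species balance (pure solvent in): dm/dt = −Q_out · m/V(t).
dm/m = −Q_out dt/(V₀ + 0.94400 t); integrating gives ln(m/m₀) = −(Q_out/(Q_in−Q_out)) ln(V/V₀).
m = m₀ (V₀/V)^(Q_out/(Q_in−Q_out)) = 57.8 × (10.8/29.963)^(0.98093) = 21.243 mol.

21.2 mol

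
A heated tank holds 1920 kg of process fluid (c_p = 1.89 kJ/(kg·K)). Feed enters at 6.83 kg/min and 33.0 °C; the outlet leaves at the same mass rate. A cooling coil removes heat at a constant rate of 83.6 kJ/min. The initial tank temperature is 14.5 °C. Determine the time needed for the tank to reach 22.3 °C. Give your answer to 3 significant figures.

294 min

Unsteady energy balance on the tank contents: M c_p dT/dt = ṁ c_p (T_in − T) − 83.6.
τ = M/ṁ = 281.11 min; T_ss = T_in − Q̇/(ṁ c_p) = 26.524 °C.
T(t) = T_ss + (T₀ − T_ss) e^(−t/τ). Set T = 22.3:
e^(−t/τ) = (22.3 − 26.524)/(14.5 − 26.524) = 0.35128
t = −281.11 · ln(0.35128) = 294.09 min.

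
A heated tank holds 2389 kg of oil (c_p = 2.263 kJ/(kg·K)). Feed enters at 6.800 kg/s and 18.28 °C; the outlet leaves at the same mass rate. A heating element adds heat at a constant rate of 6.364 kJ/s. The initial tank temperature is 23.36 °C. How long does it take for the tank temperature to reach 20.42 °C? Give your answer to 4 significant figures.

First-law balance (no shaft work): M c_p dT/dt = ṁ c_p (T_in − T) + 6.364.
τ = M/ṁ = 351.324 s; T_ss = T_in + Q̇/(ṁ c_p) = 18.6936 °C.
T(t) = T_ss + (T₀ − T_ss) e^(−t/τ). Set T = 20.42:
e^(−t/τ) = (20.42 − 18.6936)/(23.36 − 18.6936) = 0.369970
t = −351.324 · ln(0.369970) = 349.333 s.

349.3 s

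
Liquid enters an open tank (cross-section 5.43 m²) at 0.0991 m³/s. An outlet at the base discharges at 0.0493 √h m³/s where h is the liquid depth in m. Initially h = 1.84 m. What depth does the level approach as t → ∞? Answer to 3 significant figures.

A dh/dt = Q_in − 0.0493 √h. Steady state requires inflow = outflow:
Q_in = 0.0493 √h_ss ⇒ √h_ss = 0.0991/0.0493 = 2.0101.
h_ss = 2.0101² = 4.0407 m. (Since h₀ = 1.84 m < h_ss, the level will rise toward this value.)

4.04 m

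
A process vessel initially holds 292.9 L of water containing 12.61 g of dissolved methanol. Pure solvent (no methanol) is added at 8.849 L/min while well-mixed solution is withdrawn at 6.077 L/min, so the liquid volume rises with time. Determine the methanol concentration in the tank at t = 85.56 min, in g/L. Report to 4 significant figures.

0.006481 g/L

Let m(t) be the amount of methanol. Volume: V(t) = V₀ + (Q_in − Q_out) t = 292.9 + 2.77200 t; V(85.56) = 530.072 L.
No methanol enters, so dm/dt = −Q_out · (m/V).
dm/m = −Q_out dt/(V₀ + 2.77200 t); integrating gives ln(m/m₀) = −(Q_out/(Q_in−Q_out)) ln(V/V₀).
m = m₀ (V₀/V)^(Q_out/(Q_in−Q_out)) = 12.61 × (292.9/530.072)^(2.19228) = 3.43518 g.
C = m/V = 3.43518/530.072 = 0.00648058 g/L.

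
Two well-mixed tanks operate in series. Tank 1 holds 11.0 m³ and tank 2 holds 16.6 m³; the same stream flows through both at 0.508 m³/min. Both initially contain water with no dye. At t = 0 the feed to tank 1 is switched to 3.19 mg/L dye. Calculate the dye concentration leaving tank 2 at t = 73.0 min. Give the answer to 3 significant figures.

2.39 mg/L

Time constants: τᵢ = Vᵢ/Q for each well-mixed tank.
τ₁ = 11.0/0.508 = 21.654 min; τ₂ = 16.6/0.508 = 32.677 min.
Solving the cascade with C₁(0)=C₂(0)=0 gives C₂(t) = C_in[1 − (τ₁ e^(−t/τ₁) − τ₂ e^(−t/τ₂))/(τ₁ − τ₂)].
At t = 73.0: e^(−t/τ₁) = 0.034346, e^(−t/τ₂) = 0.10710.
C₂ = 3.19·[1 − (21.654·0.034346 − 32.677·0.10710)/(-11.024)] = 3.19·0.74998 = 2.3925 mg/L.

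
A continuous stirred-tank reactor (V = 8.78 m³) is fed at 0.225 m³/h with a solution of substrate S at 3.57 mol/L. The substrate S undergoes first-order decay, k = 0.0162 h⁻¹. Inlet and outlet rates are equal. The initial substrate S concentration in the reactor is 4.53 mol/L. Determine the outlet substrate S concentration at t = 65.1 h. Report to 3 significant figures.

Species balance: V dC/dt = Q C_in − Q C − k V C.
dC/dt = (Q/V) C_in − (Q/V + k) C; effective rate a = Q/V + k = 0.025626 + 0.0162 = 0.041826 h⁻¹.
C_ss = Q C_in/(Q + kV) = 2.1873 mol/L; C(t) = C_ss + (C₀ − C_ss) e^(−a t).
C(65.1) = 2.1873 + (2.3427)·e^(−0.041826·65.1) = 2.1873 + (2.3427)·0.065684 = 2.3412 mol/L.

2.34 mol/L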